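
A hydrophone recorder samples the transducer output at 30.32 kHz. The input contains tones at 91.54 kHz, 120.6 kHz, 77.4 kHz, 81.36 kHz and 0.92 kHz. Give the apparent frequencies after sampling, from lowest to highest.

fs/2 = 15.16 kHz.
91.54 kHz mod fs = 0.58 kHz.
0.58 kHz ≤ fs/2 = 15.16 kHz, appears at 0.58 kHz.
120.6 kHz mod fs = 29.64 kHz.
29.64 kHz > fs/2 = 15.16 kHz, folds to fs − 29.64 kHz = 0.68 kHz.
77.4 kHz mod fs = 16.76 kHz.
16.76 kHz > fs/2 = 15.16 kHz, folds to fs − 16.76 kHz = 13.56 kHz.
81.36 kHz mod fs = 20.72 kHz.
20.72 kHz > fs/2 = 15.16 kHz, folds to fs − 20.72 kHz = 9.6 kHz.
0.92 kHz ≤ fs/2 = 15.16 kHz, passes unchanged.
Distinct values: {0.58 kHz, 0.68 kHz, 0.92 kHz, 9.6 kHz, 13.56 kHz}.

0.58 kHz, 0.68 kHz, 0.92 kHz, 9.6 kHz, 13.56 kHz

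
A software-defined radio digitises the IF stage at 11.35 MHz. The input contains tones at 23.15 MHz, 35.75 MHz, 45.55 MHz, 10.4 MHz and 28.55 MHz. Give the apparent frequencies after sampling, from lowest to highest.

fs/2 = 5.675 MHz.
23.15 MHz mod fs = 0.45 MHz.
0.45 MHz ≤ fs/2 = 5.675 MHz, appears at 0.45 MHz.
35.75 MHz mod fs = 1.7 MHz.
1.7 MHz ≤ fs/2 = 5.675 MHz, appears at 1.7 MHz.
45.55 MHz mod fs = 0.15 MHz.
0.15 MHz ≤ fs/2 = 5.675 MHz, appears at 0.15 MHz.
10.4 MHz > fs/2 = 5.675 MHz, folds to fs − 10.4 MHz = 0.95 MHz.
28.55 MHz mod fs = 5.85 MHz.
5.85 MHz > fs/2 = 5.675 MHz, folds to fs − 5.85 MHz = 5.5 MHz.
Distinct values: {0.15 MHz, 0.45 MHz, 0.95 MHz, 1.7 MHz, 5.5 MHz}.

0.15 MHz, 0.45 MHz, 0.95 MHz, 1.7 MHz, 5.5 MHz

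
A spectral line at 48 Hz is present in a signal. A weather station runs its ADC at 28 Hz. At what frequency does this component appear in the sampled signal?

48 Hz mod fs = 20 Hz.
20 Hz > fs/2 = 14 Hz, folds to fs − 20 Hz = 8 Hz.

8 Hz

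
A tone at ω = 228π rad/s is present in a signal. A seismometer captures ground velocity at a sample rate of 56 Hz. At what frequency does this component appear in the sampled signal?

2 Hz

ω = 228π rad/s → f = ω/(2π) = 114 Hz.
114 Hz mod fs = 2 Hz.
2 Hz ≤ fs/2 = 28 Hz, appears at 2 Hz.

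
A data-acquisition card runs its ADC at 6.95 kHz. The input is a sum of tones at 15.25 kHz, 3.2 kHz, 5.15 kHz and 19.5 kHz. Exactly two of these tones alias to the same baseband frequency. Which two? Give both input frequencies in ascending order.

15.25 kHz, 19.5 kHz

fs/2 = 3.475 kHz.
15.25 kHz mod fs = 1.35 kHz.
1.35 kHz ≤ fs/2 = 3.475 kHz, appears at 1.35 kHz.
3.2 kHz ≤ fs/2 = 3.475 kHz, passes unchanged.
5.15 kHz > fs/2 = 3.475 kHz, folds to fs − 5.15 kHz = 1.8 kHz.
19.5 kHz mod fs = 5.6 kHz.
5.6 kHz > fs/2 = 3.475 kHz, folds to fs − 5.6 kHz = 1.35 kHz.
15.25 kHz and 19.5 kHz both map to 1.35 kHz.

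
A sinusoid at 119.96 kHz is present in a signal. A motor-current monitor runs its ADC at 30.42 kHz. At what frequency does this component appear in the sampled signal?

119.96 kHz mod fs = 28.7 kHz.
28.7 kHz > fs/2 = 15.21 kHz, folds to fs − 28.7 kHz = 1.72 kHz.

1.72 kHz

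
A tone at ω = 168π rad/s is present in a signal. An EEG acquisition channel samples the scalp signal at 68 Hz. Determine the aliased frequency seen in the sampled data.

16 Hz

ω = 168π rad/s → f = ω/(2π) = 84 Hz.
84 Hz mod fs = 16 Hz.
16 Hz ≤ fs/2 = 34 Hz, appears at 16 Hz.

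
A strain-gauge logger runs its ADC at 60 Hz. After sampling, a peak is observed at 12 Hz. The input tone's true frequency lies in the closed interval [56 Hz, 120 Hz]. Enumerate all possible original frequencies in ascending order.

Frequencies that alias to 12 Hz are k·fs ± 12 Hz for integer k ≥ 0.
k=0: 12 Hz.
k=1: 48 Hz, 72 Hz.
k=2: 108 Hz, 132 Hz.
k=3: 168 Hz, 192 Hz.
Within [56 Hz, 120 Hz]: 72 Hz, 108 Hz.

72 Hz, 108 Hz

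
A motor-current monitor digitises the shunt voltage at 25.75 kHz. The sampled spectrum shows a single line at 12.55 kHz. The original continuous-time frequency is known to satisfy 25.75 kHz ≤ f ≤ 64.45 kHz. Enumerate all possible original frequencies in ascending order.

38.3 kHz, 38.95 kHz, 64.05 kHz

Frequencies that alias to 12.55 kHz are k·fs ± 12.55 kHz for integer k ≥ 0.
k=0: 12.55 kHz.
k=1: 13.2 kHz, 38.3 kHz.
k=2: 38.95 kHz, 64.05 kHz.
k=3: 64.7 kHz, 89.8 kHz.
Within [25.75 kHz, 64.45 kHz]: 38.3 kHz, 38.95 kHz, 64.05 kHz.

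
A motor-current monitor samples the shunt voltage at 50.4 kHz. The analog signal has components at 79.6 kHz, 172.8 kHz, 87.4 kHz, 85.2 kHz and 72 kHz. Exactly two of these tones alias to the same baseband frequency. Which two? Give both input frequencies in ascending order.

72 kHz, 172.8 kHz

fs/2 = 25.2 kHz.
79.6 kHz mod fs = 29.2 kHz.
29.2 kHz > fs/2 = 25.2 kHz, folds to fs − 29.2 kHz = 21.2 kHz.
172.8 kHz mod fs = 21.6 kHz.
21.6 kHz ≤ fs/2 = 25.2 kHz, appears at 21.6 kHz.
87.4 kHz mod fs = 37 kHz.
37 kHz > fs/2 = 25.2 kHz, folds to fs − 37 kHz = 13.4 kHz.
85.2 kHz mod fs = 34.8 kHz.
34.8 kHz > fs/2 = 25.2 kHz, folds to fs − 34.8 kHz = 15.6 kHz.
72 kHz mod fs = 21.6 kHz.
21.6 kHz ≤ fs/2 = 25.2 kHz, appears at 21.6 kHz.
72 kHz and 172.8 kHz both map to 21.6 kHz.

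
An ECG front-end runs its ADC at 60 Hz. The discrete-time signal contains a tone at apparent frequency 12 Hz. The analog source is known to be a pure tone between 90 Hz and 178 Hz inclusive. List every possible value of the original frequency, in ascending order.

Frequencies that alias to 12 Hz are k·fs ± 12 Hz for integer k ≥ 0.
k=0: 12 Hz.
k=1: 48 Hz, 72 Hz.
k=2: 108 Hz, 132 Hz.
k=3: 168 Hz, 192 Hz.
k=4: 228 Hz, 252 Hz.
Within [90 Hz, 178 Hz]: 108 Hz, 132 Hz, 168 Hz.

108 Hz, 132 Hz, 168 Hz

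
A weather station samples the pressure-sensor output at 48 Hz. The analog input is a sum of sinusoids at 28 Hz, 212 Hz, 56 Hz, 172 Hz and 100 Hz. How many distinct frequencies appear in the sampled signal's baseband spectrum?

3

fs/2 = 24 Hz.
28 Hz > fs/2 = 24 Hz, folds to fs − 28 Hz = 20 Hz.
212 Hz mod fs = 20 Hz.
20 Hz ≤ fs/2 = 24 Hz, appears at 20 Hz.
56 Hz mod fs = 8 Hz.
8 Hz ≤ fs/2 = 24 Hz, appears at 8 Hz.
172 Hz mod fs = 28 Hz.
28 Hz > fs/2 = 24 Hz, folds to fs − 28 Hz = 20 Hz.
100 Hz mod fs = 4 Hz.
4 Hz ≤ fs/2 = 24 Hz, appears at 4 Hz.
Distinct values: {4 Hz, 8 Hz, 20 Hz} → 3.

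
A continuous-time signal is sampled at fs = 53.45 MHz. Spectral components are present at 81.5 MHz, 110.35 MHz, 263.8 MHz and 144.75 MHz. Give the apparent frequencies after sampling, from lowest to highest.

fs/2 = 26.725 MHz.
81.5 MHz mod fs = 28.05 MHz.
28.05 MHz > fs/2 = 26.725 MHz, folds to fs − 28.05 MHz = 25.4 MHz.
110.35 MHz mod fs = 3.45 MHz.
3.45 MHz ≤ fs/2 = 26.725 MHz, appears at 3.45 MHz.
263.8 MHz mod fs = 50 MHz.
50 MHz > fs/2 = 26.725 MHz, folds to fs − 50 MHz = 3.45 MHz.
144.75 MHz mod fs = 37.85 MHz.
37.85 MHz > fs/2 = 26.725 MHz, folds to fs − 37.85 MHz = 15.6 MHz.
Distinct values: {3.45 MHz, 15.6 MHz, 25.4 MHz}.

3.45 MHz, 15.6 MHz, 25.4 MHz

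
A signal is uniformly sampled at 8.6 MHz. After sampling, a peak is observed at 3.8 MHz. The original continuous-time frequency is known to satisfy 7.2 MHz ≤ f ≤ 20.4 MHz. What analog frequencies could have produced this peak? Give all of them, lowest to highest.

12.4 MHz, 13.4 MHz

Frequencies that alias to 3.8 MHz are k·fs ± 3.8 MHz for integer k ≥ 0.
k=0: 3.8 MHz.
k=1: 4.8 MHz, 12.4 MHz.
k=2: 13.4 MHz, 21 MHz.
k=3: 22 MHz, 29.6 MHz.
Within [7.2 MHz, 20.4 MHz]: 12.4 MHz, 13.4 MHz.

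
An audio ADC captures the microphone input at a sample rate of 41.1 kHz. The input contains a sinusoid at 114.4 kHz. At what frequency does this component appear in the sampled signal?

114.4 kHz mod fs = 32.2 kHz.
32.2 kHz > fs/2 = 20.55 kHz, folds to fs − 32.2 kHz = 8.9 kHz.

8.9 kHz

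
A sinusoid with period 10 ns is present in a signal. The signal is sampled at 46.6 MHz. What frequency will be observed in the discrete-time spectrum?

T = 10 ns → f = 1/T = 100 MHz.
100 MHz mod fs = 6.8 MHz.
6.8 MHz ≤ fs/2 = 23.3 MHz, appears at 6.8 MHz.

6.8 MHz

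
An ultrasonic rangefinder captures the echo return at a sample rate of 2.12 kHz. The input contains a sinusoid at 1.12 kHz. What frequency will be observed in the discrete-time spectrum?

1 kHz

1.12 kHz > fs/2 = 1.06 kHz, folds to fs − 1.12 kHz = 1 kHz.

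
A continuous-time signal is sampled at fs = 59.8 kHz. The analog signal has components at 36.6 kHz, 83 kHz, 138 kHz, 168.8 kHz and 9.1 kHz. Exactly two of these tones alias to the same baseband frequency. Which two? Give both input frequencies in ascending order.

36.6 kHz, 83 kHz

fs/2 = 29.9 kHz.
36.6 kHz > fs/2 = 29.9 kHz, folds to fs − 36.6 kHz = 23.2 kHz.
83 kHz mod fs = 23.2 kHz.
23.2 kHz ≤ fs/2 = 29.9 kHz, appears at 23.2 kHz.
138 kHz mod fs = 18.4 kHz.
18.4 kHz ≤ fs/2 = 29.9 kHz, appears at 18.4 kHz.
168.8 kHz mod fs = 49.2 kHz.
49.2 kHz > fs/2 = 29.9 kHz, folds to fs − 49.2 kHz = 10.6 kHz.
9.1 kHz ≤ fs/2 = 29.9 kHz, passes unchanged.
36.6 kHz and 83 kHz both map to 23.2 kHz.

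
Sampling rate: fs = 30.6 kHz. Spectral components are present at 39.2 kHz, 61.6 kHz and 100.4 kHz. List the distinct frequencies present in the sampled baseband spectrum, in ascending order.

fs/2 = 15.3 kHz.
39.2 kHz mod fs = 8.6 kHz.
8.6 kHz ≤ fs/2 = 15.3 kHz, appears at 8.6 kHz.
61.6 kHz mod fs = 0.4 kHz.
0.4 kHz ≤ fs/2 = 15.3 kHz, appears at 0.4 kHz.
100.4 kHz mod fs = 8.6 kHz.
8.6 kHz ≤ fs/2 = 15.3 kHz, appears at 8.6 kHz.
Distinct values: {0.4 kHz, 8.6 kHz}.

0.4 kHz, 8.6 kHz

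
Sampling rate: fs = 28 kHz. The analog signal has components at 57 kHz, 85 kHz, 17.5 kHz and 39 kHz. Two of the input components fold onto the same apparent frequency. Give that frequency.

fs/2 = 14 kHz.
57 kHz mod fs = 1 kHz.
1 kHz ≤ fs/2 = 14 kHz, appears at 1 kHz.
85 kHz mod fs = 1 kHz.
1 kHz ≤ fs/2 = 14 kHz, appears at 1 kHz.
17.5 kHz > fs/2 = 14 kHz, folds to fs − 17.5 kHz = 10.5 kHz.
39 kHz mod fs = 11 kHz.
11 kHz ≤ fs/2 = 14 kHz, appears at 11 kHz.
57 kHz and 85 kHz both map to 1 kHz.

1 kHz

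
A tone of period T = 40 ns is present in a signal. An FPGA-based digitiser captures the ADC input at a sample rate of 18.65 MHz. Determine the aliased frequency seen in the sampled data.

6.35 MHz

T = 40 ns → f = 1/T = 25 MHz.
25 MHz mod fs = 6.35 MHz.
6.35 MHz ≤ fs/2 = 9.325 MHz, appears at 6.35 MHz.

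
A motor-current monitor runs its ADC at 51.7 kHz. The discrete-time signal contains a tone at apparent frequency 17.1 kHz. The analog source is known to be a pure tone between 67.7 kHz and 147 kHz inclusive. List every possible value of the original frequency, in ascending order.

68.8 kHz, 86.3 kHz, 120.5 kHz, 138 kHz

Frequencies that alias to 17.1 kHz are k·fs ± 17.1 kHz for integer k ≥ 0.
k=0: 17.1 kHz.
k=1: 34.6 kHz, 68.8 kHz.
k=2: 86.3 kHz, 120.5 kHz.
k=3: 138 kHz, 172.2 kHz.
k=4: 189.7 kHz, 223.9 kHz.
Within [67.7 kHz, 147 kHz]: 68.8 kHz, 86.3 kHz, 120.5 kHz, 138 kHz.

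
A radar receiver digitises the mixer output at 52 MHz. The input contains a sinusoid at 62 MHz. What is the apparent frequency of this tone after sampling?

10 MHz

62 MHz mod fs = 10 MHz.
10 MHz ≤ fs/2 = 26 MHz, appears at 10 MHz.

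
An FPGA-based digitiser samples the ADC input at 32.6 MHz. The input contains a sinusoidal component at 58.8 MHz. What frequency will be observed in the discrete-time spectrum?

6.4 MHz

58.8 MHz mod fs = 26.2 MHz.
26.2 MHz > fs/2 = 16.3 MHz, folds to fs − 26.2 MHz = 6.4 MHz.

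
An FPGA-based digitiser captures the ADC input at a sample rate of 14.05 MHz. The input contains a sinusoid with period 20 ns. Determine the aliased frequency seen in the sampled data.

T = 20 ns → f = 1/T = 50 MHz.
50 MHz mod fs = 7.85 MHz.
7.85 MHz > fs/2 = 7.025 MHz, folds to fs − 7.85 MHz = 6.2 MHz.

6.2 MHz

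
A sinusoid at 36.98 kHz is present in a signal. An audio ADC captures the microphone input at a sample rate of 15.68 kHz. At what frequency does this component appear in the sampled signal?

36.98 kHz mod fs = 5.62 kHz.
5.62 kHz ≤ fs/2 = 7.84 kHz, appears at 5.62 kHz.

5.62 kHz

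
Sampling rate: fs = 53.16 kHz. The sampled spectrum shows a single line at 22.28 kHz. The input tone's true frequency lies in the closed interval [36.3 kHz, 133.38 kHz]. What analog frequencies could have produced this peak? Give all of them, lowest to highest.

Frequencies that alias to 22.28 kHz are k·fs ± 22.28 kHz for integer k ≥ 0.
k=0: 22.28 kHz.
k=1: 30.88 kHz, 75.44 kHz.
k=2: 84.04 kHz, 128.6 kHz.
k=3: 137.2 kHz, 181.76 kHz.
Within [36.3 kHz, 133.38 kHz]: 75.44 kHz, 84.04 kHz, 128.6 kHz.

75.44 kHz, 84.04 kHz, 128.6 kHz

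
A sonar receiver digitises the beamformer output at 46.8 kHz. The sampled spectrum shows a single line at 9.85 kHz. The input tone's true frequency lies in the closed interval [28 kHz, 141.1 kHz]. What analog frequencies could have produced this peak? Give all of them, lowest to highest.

36.95 kHz, 56.65 kHz, 83.75 kHz, 103.45 kHz, 130.55 kHz

Frequencies that alias to 9.85 kHz are k·fs ± 9.85 kHz for integer k ≥ 0.
k=0: 9.85 kHz.
k=1: 36.95 kHz, 56.65 kHz.
k=2: 83.75 kHz, 103.45 kHz.
k=3: 130.55 kHz, 150.25 kHz.
k=4: 177.35 kHz, 197.05 kHz.
Within [28 kHz, 141.1 kHz]: 36.95 kHz, 56.65 kHz, 83.75 kHz, 103.45 kHz, 130.55 kHz.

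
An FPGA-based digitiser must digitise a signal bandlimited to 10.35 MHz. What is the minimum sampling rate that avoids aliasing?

20.7 MHz

Nyquist rate = 2 × 10.35 MHz = 20.7 MHz.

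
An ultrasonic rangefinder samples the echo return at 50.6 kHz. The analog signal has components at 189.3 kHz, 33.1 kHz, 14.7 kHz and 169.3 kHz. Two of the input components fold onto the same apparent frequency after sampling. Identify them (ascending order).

fs/2 = 25.3 kHz.
189.3 kHz mod fs = 37.5 kHz.
37.5 kHz > fs/2 = 25.3 kHz, folds to fs − 37.5 kHz = 13.1 kHz.
33.1 kHz > fs/2 = 25.3 kHz, folds to fs − 33.1 kHz = 17.5 kHz.
14.7 kHz ≤ fs/2 = 25.3 kHz, passes unchanged.
169.3 kHz mod fs = 17.5 kHz.
17.5 kHz ≤ fs/2 = 25.3 kHz, appears at 17.5 kHz.
33.1 kHz and 169.3 kHz both map to 17.5 kHz.

33.1 kHz, 169.3 kHz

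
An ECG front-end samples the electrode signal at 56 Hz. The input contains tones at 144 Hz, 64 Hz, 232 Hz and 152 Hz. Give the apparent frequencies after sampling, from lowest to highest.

fs/2 = 28 Hz.
144 Hz mod fs = 32 Hz.
32 Hz > fs/2 = 28 Hz, folds to fs − 32 Hz = 24 Hz.
64 Hz mod fs = 8 Hz.
8 Hz ≤ fs/2 = 28 Hz, appears at 8 Hz.
232 Hz mod fs = 8 Hz.
8 Hz ≤ fs/2 = 28 Hz, appears at 8 Hz.
152 Hz mod fs = 40 Hz.
40 Hz > fs/2 = 28 Hz, folds to fs − 40 Hz = 16 Hz.
Distinct values: {8 Hz, 16 Hz, 24 Hz}.

8 Hz, 16 Hz, 24 Hz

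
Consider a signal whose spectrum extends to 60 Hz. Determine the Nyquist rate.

120 Hz

Nyquist rate = 2 × 60 Hz = 120 Hz.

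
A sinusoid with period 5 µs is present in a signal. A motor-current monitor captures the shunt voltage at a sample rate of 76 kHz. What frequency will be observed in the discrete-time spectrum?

T = 5 µs → f = 1/T = 200 kHz.
200 kHz mod fs = 48 kHz.
48 kHz > fs/2 = 38 kHz, folds to fs − 48 kHz = 28 kHz.

28 kHz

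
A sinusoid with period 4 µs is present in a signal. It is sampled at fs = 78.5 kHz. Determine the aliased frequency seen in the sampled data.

14.5 kHz

T = 4 µs → f = 1/T = 250 kHz.
250 kHz mod fs = 14.5 kHz.
14.5 kHz ≤ fs/2 = 39.25 kHz, appears at 14.5 kHz.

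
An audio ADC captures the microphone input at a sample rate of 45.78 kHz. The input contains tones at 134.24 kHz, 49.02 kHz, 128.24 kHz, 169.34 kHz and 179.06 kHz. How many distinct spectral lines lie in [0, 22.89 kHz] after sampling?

5

fs/2 = 22.89 kHz.
134.24 kHz mod fs = 42.68 kHz.
42.68 kHz > fs/2 = 22.89 kHz, folds to fs − 42.68 kHz = 3.1 kHz.
49.02 kHz mod fs = 3.24 kHz.
3.24 kHz ≤ fs/2 = 22.89 kHz, appears at 3.24 kHz.
128.24 kHz mod fs = 36.68 kHz.
36.68 kHz > fs/2 = 22.89 kHz, folds to fs − 36.68 kHz = 9.1 kHz.
169.34 kHz mod fs = 32 kHz.
32 kHz > fs/2 = 22.89 kHz, folds to fs − 32 kHz = 13.78 kHz.
179.06 kHz mod fs = 41.72 kHz.
41.72 kHz > fs/2 = 22.89 kHz, folds to fs − 41.72 kHz = 4.06 kHz.
Distinct values: {3.1 kHz, 3.24 kHz, 4.06 kHz, 9.1 kHz, 13.78 kHz} → 5.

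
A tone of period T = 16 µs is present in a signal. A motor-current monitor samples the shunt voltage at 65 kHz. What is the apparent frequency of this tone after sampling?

2.5 kHz

T = 16 µs → f = 1/T = 62.5 kHz.
62.5 kHz > fs/2 = 32.5 kHz, folds to fs − 62.5 kHz = 2.5 kHz.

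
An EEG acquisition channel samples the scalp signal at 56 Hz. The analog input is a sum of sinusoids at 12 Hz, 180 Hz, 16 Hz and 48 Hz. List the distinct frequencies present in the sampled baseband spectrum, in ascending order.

8 Hz, 12 Hz, 16 Hz

fs/2 = 28 Hz.
12 Hz ≤ fs/2 = 28 Hz, passes unchanged.
180 Hz mod fs = 12 Hz.
12 Hz ≤ fs/2 = 28 Hz, appears at 12 Hz.
16 Hz ≤ fs/2 = 28 Hz, passes unchanged.
48 Hz > fs/2 = 28 Hz, folds to fs − 48 Hz = 8 Hz.
Distinct values: {8 Hz, 12 Hz, 16 Hz}.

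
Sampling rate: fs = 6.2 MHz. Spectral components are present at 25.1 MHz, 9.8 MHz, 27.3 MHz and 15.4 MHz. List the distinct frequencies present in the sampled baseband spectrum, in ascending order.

0.3 MHz, 2.5 MHz, 2.6 MHz, 3 MHz

fs/2 = 3.1 MHz.
25.1 MHz mod fs = 0.3 MHz.
0.3 MHz ≤ fs/2 = 3.1 MHz, appears at 0.3 MHz.
9.8 MHz mod fs = 3.6 MHz.
3.6 MHz > fs/2 = 3.1 MHz, folds to fs − 3.6 MHz = 2.6 MHz.
27.3 MHz mod fs = 2.5 MHz.
2.5 MHz ≤ fs/2 = 3.1 MHz, appears at 2.5 MHz.
15.4 MHz mod fs = 3 MHz.
3 MHz ≤ fs/2 = 3.1 MHz, appears at 3 MHz.
Distinct values: {0.3 MHz, 2.5 MHz, 2.6 MHz, 3 MHz}.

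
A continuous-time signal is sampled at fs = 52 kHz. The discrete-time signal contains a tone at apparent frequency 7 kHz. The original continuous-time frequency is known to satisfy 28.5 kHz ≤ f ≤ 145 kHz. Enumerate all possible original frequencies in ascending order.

45 kHz, 59 kHz, 97 kHz, 111 kHz

Frequencies that alias to 7 kHz are k·fs ± 7 kHz for integer k ≥ 0.
k=0: 7 kHz.
k=1: 45 kHz, 59 kHz.
k=2: 97 kHz, 111 kHz.
k=3: 149 kHz, 163 kHz.
Within [28.5 kHz, 145 kHz]: 45 kHz, 59 kHz, 97 kHz, 111 kHz.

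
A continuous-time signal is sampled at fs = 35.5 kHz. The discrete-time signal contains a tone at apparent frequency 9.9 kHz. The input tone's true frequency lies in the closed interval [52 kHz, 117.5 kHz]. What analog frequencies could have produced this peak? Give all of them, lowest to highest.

61.1 kHz, 80.9 kHz, 96.6 kHz, 116.4 kHz

Frequencies that alias to 9.9 kHz are k·fs ± 9.9 kHz for integer k ≥ 0.
k=0: 9.9 kHz.
k=1: 25.6 kHz, 45.4 kHz.
k=2: 61.1 kHz, 80.9 kHz.
k=3: 96.6 kHz, 116.4 kHz.
k=4: 132.1 kHz, 151.9 kHz.
Within [52 kHz, 117.5 kHz]: 61.1 kHz, 80.9 kHz, 96.6 kHz, 116.4 kHz.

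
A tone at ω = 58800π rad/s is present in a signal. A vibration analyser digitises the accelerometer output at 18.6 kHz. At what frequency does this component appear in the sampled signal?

ω = 58800π rad/s → f = ω/(2π) = 29400 Hz = 29.4 kHz.
29.4 kHz mod fs = 10.8 kHz.
10.8 kHz > fs/2 = 9.3 kHz, folds to fs − 10.8 kHz = 7.8 kHz.

7.8 kHz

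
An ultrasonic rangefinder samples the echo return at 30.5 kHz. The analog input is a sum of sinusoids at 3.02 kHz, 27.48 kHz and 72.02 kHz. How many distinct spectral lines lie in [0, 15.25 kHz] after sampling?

2

fs/2 = 15.25 kHz.
3.02 kHz ≤ fs/2 = 15.25 kHz, passes unchanged.
27.48 kHz > fs/2 = 15.25 kHz, folds to fs − 27.48 kHz = 3.02 kHz.
72.02 kHz mod fs = 11.02 kHz.
11.02 kHz ≤ fs/2 = 15.25 kHz, appears at 11.02 kHz.
Distinct values: {3.02 kHz, 11.02 kHz} → 2.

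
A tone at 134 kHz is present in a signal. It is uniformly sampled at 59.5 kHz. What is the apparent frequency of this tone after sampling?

15 kHz

134 kHz mod fs = 15 kHz.
15 kHz ≤ fs/2 = 29.75 kHz, appears at 15 kHz.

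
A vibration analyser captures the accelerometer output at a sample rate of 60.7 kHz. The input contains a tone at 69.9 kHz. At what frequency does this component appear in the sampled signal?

69.9 kHz mod fs = 9.2 kHz.
9.2 kHz ≤ fs/2 = 30.35 kHz, appears at 9.2 kHz.

9.2 kHz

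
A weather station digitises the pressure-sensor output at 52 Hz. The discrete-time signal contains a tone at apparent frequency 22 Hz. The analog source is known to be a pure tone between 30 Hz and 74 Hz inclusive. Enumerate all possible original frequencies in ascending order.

Frequencies that alias to 22 Hz are k·fs ± 22 Hz for integer k ≥ 0.
k=0: 22 Hz.
k=1: 30 Hz, 74 Hz.
k=2: 82 Hz, 126 Hz.
Within [30 Hz, 74 Hz]: 30 Hz, 74 Hz.

30 Hz, 74 Hz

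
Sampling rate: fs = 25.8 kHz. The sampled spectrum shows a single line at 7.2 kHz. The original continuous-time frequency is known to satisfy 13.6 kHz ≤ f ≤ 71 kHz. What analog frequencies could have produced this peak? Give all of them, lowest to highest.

18.6 kHz, 33 kHz, 44.4 kHz, 58.8 kHz, 70.2 kHz

Frequencies that alias to 7.2 kHz are k·fs ± 7.2 kHz for integer k ≥ 0.
k=0: 7.2 kHz.
k=1: 18.6 kHz, 33 kHz.
k=2: 44.4 kHz, 58.8 kHz.
k=3: 70.2 kHz, 84.6 kHz.
k=4: 96 kHz, 110.4 kHz.
Within [13.6 kHz, 71 kHz]: 18.6 kHz, 33 kHz, 44.4 kHz, 58.8 kHz, 70.2 kHz.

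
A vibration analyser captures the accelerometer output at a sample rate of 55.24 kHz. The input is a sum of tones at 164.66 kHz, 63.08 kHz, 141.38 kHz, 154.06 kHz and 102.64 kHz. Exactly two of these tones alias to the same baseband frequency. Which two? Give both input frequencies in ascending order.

fs/2 = 27.62 kHz.
164.66 kHz mod fs = 54.18 kHz.
54.18 kHz > fs/2 = 27.62 kHz, folds to fs − 54.18 kHz = 1.06 kHz.
63.08 kHz mod fs = 7.84 kHz.
7.84 kHz ≤ fs/2 = 27.62 kHz, appears at 7.84 kHz.
141.38 kHz mod fs = 30.9 kHz.
30.9 kHz > fs/2 = 27.62 kHz, folds to fs − 30.9 kHz = 24.34 kHz.
154.06 kHz mod fs = 43.58 kHz.
43.58 kHz > fs/2 = 27.62 kHz, folds to fs − 43.58 kHz = 11.66 kHz.
102.64 kHz mod fs = 47.4 kHz.
47.4 kHz > fs/2 = 27.62 kHz, folds to fs − 47.4 kHz = 7.84 kHz.
63.08 kHz and 102.64 kHz both map to 7.84 kHz.

63.08 kHz, 102.64 kHz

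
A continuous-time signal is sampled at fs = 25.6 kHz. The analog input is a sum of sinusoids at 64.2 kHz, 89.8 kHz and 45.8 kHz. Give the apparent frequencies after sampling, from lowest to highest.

5.4 kHz, 12.6 kHz

fs/2 = 12.8 kHz.
64.2 kHz mod fs = 13 kHz.
13 kHz > fs/2 = 12.8 kHz, folds to fs − 13 kHz = 12.6 kHz.
89.8 kHz mod fs = 13 kHz.
13 kHz > fs/2 = 12.8 kHz, folds to fs − 13 kHz = 12.6 kHz.
45.8 kHz mod fs = 20.2 kHz.
20.2 kHz > fs/2 = 12.8 kHz, folds to fs − 20.2 kHz = 5.4 kHz.
Distinct values: {5.4 kHz, 12.6 kHz}.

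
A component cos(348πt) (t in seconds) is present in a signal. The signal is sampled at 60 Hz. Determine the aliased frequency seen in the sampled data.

ω = 348π rad/s → f = ω/(2π) = 174 Hz.
174 Hz mod fs = 54 Hz.
54 Hz > fs/2 = 30 Hz, folds to fs − 54 Hz = 6 Hz.

6 Hz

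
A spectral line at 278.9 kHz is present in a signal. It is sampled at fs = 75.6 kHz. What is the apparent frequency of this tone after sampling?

23.5 kHz

278.9 kHz mod fs = 52.1 kHz.
52.1 kHz > fs/2 = 37.8 kHz, folds to fs − 52.1 kHz = 23.5 kHz.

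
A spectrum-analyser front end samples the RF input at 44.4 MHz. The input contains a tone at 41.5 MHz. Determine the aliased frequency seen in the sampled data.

2.9 MHz

41.5 MHz > fs/2 = 22.2 MHz, folds to fs − 41.5 MHz = 2.9 MHz.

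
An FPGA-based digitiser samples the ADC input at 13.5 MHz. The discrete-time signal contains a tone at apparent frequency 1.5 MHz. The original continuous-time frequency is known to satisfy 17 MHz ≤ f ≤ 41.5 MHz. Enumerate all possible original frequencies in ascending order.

25.5 MHz, 28.5 MHz, 39 MHz

Frequencies that alias to 1.5 MHz are k·fs ± 1.5 MHz for integer k ≥ 0.
k=0: 1.5 MHz.
k=1: 12 MHz, 15 MHz.
k=2: 25.5 MHz, 28.5 MHz.
k=3: 39 MHz, 42 MHz.
k=4: 52.5 MHz, 55.5 MHz.
Within [17 MHz, 41.5 MHz]: 25.5 MHz, 28.5 MHz, 39 MHz.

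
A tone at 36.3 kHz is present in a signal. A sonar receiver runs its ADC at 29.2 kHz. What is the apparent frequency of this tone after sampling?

36.3 kHz mod fs = 7.1 kHz.
7.1 kHz ≤ fs/2 = 14.6 kHz, appears at 7.1 kHz.

7.1 kHz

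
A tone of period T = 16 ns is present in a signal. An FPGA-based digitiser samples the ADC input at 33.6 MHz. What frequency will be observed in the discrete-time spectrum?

4.7 MHz

T = 16 ns → f = 1/T = 62.5 MHz.
62.5 MHz mod fs = 28.9 MHz.
28.9 MHz > fs/2 = 16.8 MHz, folds to fs − 28.9 MHz = 4.7 MHz.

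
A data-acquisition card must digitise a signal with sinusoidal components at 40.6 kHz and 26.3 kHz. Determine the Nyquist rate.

Highest-frequency component: 40.6 kHz.
Nyquist rate = 2 × 40.6 kHz = 81.2 kHz.

81.2 kHz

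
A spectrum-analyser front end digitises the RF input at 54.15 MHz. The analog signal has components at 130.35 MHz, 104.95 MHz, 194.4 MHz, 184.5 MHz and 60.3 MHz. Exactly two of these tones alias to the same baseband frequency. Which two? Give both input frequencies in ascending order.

130.35 MHz, 184.5 MHz

fs/2 = 27.075 MHz.
130.35 MHz mod fs = 22.05 MHz.
22.05 MHz ≤ fs/2 = 27.075 MHz, appears at 22.05 MHz.
104.95 MHz mod fs = 50.8 MHz.
50.8 MHz > fs/2 = 27.075 MHz, folds to fs − 50.8 MHz = 3.35 MHz.
194.4 MHz mod fs = 31.95 MHz.
31.95 MHz > fs/2 = 27.075 MHz, folds to fs − 31.95 MHz = 22.2 MHz.
184.5 MHz mod fs = 22.05 MHz.
22.05 MHz ≤ fs/2 = 27.075 MHz, appears at 22.05 MHz.
60.3 MHz mod fs = 6.15 MHz.
6.15 MHz ≤ fs/2 = 27.075 MHz, appears at 6.15 MHz.
130.35 MHz and 184.5 MHz both map to 22.05 MHz.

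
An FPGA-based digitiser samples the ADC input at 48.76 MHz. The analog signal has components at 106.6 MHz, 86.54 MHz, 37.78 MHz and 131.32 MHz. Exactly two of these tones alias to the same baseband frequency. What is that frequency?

fs/2 = 24.38 MHz.
106.6 MHz mod fs = 9.08 MHz.
9.08 MHz ≤ fs/2 = 24.38 MHz, appears at 9.08 MHz.
86.54 MHz mod fs = 37.78 MHz.
37.78 MHz > fs/2 = 24.38 MHz, folds to fs − 37.78 MHz = 10.98 MHz.
37.78 MHz > fs/2 = 24.38 MHz, folds to fs − 37.78 MHz = 10.98 MHz.
131.32 MHz mod fs = 33.8 MHz.
33.8 MHz > fs/2 = 24.38 MHz, folds to fs − 33.8 MHz = 14.96 MHz.
37.78 MHz and 86.54 MHz both map to 10.98 MHz.

10.98 MHz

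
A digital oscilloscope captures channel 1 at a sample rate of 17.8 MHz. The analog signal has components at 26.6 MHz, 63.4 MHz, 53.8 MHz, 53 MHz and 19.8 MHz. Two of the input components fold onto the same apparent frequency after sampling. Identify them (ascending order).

53 MHz, 53.8 MHz

fs/2 = 8.9 MHz.
26.6 MHz mod fs = 8.8 MHz.
8.8 MHz ≤ fs/2 = 8.9 MHz, appears at 8.8 MHz.
63.4 MHz mod fs = 10 MHz.
10 MHz > fs/2 = 8.9 MHz, folds to fs − 10 MHz = 7.8 MHz.
53.8 MHz mod fs = 0.4 MHz.
0.4 MHz ≤ fs/2 = 8.9 MHz, appears at 0.4 MHz.
53 MHz mod fs = 17.4 MHz.
17.4 MHz > fs/2 = 8.9 MHz, folds to fs − 17.4 MHz = 0.4 MHz.
19.8 MHz mod fs = 2 MHz.
2 MHz ≤ fs/2 = 8.9 MHz, appears at 2 MHz.
53 MHz and 53.8 MHz both map to 0.4 MHz.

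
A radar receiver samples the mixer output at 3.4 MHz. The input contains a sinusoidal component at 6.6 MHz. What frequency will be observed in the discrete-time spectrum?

6.6 MHz mod fs = 3.2 MHz.
3.2 MHz > fs/2 = 1.7 MHz, folds to fs − 3.2 MHz = 0.2 MHz.

0.2 MHz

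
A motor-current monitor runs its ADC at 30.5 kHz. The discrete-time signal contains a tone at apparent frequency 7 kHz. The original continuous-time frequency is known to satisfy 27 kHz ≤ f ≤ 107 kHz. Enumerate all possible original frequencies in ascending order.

37.5 kHz, 54 kHz, 68 kHz, 84.5 kHz, 98.5 kHz

Frequencies that alias to 7 kHz are k·fs ± 7 kHz for integer k ≥ 0.
k=0: 7 kHz.
k=1: 23.5 kHz, 37.5 kHz.
k=2: 54 kHz, 68 kHz.
k=3: 84.5 kHz, 98.5 kHz.
k=4: 115 kHz, 129 kHz.
Within [27 kHz, 107 kHz]: 37.5 kHz, 54 kHz, 68 kHz, 84.5 kHz, 98.5 kHz.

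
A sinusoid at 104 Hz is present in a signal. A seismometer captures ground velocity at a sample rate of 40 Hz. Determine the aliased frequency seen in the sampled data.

104 Hz mod fs = 24 Hz.
24 Hz > fs/2 = 20 Hz, folds to fs − 24 Hz = 16 Hz.

16 Hz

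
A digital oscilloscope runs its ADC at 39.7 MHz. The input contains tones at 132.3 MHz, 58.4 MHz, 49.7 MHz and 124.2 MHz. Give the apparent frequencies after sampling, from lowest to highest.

5.1 MHz, 10 MHz, 13.2 MHz, 18.7 MHz

fs/2 = 19.85 MHz.
132.3 MHz mod fs = 13.2 MHz.
13.2 MHz ≤ fs/2 = 19.85 MHz, appears at 13.2 MHz.
58.4 MHz mod fs = 18.7 MHz.
18.7 MHz ≤ fs/2 = 19.85 MHz, appears at 18.7 MHz.
49.7 MHz mod fs = 10 MHz.
10 MHz ≤ fs/2 = 19.85 MHz, appears at 10 MHz.
124.2 MHz mod fs = 5.1 MHz.
5.1 MHz ≤ fs/2 = 19.85 MHz, appears at 5.1 MHz.
Distinct values: {5.1 MHz, 10 MHz, 13.2 MHz, 18.7 MHz}.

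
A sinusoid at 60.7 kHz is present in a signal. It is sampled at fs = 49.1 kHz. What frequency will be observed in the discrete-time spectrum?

60.7 kHz mod fs = 11.6 kHz.
11.6 kHz ≤ fs/2 = 24.55 kHz, appears at 11.6 kHz.

11.6 kHz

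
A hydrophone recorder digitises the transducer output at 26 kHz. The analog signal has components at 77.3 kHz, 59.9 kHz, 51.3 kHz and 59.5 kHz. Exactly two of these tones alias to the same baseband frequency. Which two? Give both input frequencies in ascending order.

fs/2 = 13 kHz.
77.3 kHz mod fs = 25.3 kHz.
25.3 kHz > fs/2 = 13 kHz, folds to fs − 25.3 kHz = 0.7 kHz.
59.9 kHz mod fs = 7.9 kHz.
7.9 kHz ≤ fs/2 = 13 kHz, appears at 7.9 kHz.
51.3 kHz mod fs = 25.3 kHz.
25.3 kHz > fs/2 = 13 kHz, folds to fs − 25.3 kHz = 0.7 kHz.
59.5 kHz mod fs = 7.5 kHz.
7.5 kHz ≤ fs/2 = 13 kHz, appears at 7.5 kHz.
51.3 kHz and 77.3 kHz both map to 0.7 kHz.

51.3 kHz, 77.3 kHz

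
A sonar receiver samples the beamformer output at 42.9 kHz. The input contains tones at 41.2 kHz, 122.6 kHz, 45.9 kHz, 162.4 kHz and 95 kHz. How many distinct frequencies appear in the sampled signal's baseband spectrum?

4

fs/2 = 21.45 kHz.
41.2 kHz > fs/2 = 21.45 kHz, folds to fs − 41.2 kHz = 1.7 kHz.
122.6 kHz mod fs = 36.8 kHz.
36.8 kHz > fs/2 = 21.45 kHz, folds to fs − 36.8 kHz = 6.1 kHz.
45.9 kHz mod fs = 3 kHz.
3 kHz ≤ fs/2 = 21.45 kHz, appears at 3 kHz.
162.4 kHz mod fs = 33.7 kHz.
33.7 kHz > fs/2 = 21.45 kHz, folds to fs − 33.7 kHz = 9.2 kHz.
95 kHz mod fs = 9.2 kHz.
9.2 kHz ≤ fs/2 = 21.45 kHz, appears at 9.2 kHz.
Distinct values: {1.7 kHz, 3 kHz, 6.1 kHz, 9.2 kHz} → 4.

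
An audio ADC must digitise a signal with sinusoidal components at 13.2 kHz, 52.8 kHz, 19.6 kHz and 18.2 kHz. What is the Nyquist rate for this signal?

105.6 kHz

Highest-frequency component: 52.8 kHz.
Nyquist rate = 2 × 52.8 kHz = 105.6 kHz.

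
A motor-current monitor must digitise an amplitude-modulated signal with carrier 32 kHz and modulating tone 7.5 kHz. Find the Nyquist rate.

AM sidebands sit at fc ± fm = 24.5 kHz and 39.5 kHz.
Highest-frequency component: 39.5 kHz.
Nyquist rate = 2 × 39.5 kHz = 79 kHz.

79 kHz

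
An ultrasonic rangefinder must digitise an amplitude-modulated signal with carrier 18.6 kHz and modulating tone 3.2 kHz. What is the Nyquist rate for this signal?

AM sidebands sit at fc ± fm = 15.4 kHz and 21.8 kHz.
Highest-frequency component: 21.8 kHz.
Nyquist rate = 2 × 21.8 kHz = 43.6 kHz.

43.6 kHz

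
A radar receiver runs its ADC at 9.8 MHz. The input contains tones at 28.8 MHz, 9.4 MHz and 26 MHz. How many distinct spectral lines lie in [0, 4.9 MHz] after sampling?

fs/2 = 4.9 MHz.
28.8 MHz mod fs = 9.2 MHz.
9.2 MHz > fs/2 = 4.9 MHz, folds to fs − 9.2 MHz = 0.6 MHz.
9.4 MHz > fs/2 = 4.9 MHz, folds to fs − 9.4 MHz = 0.4 MHz.
26 MHz mod fs = 6.4 MHz.
6.4 MHz > fs/2 = 4.9 MHz, folds to fs − 6.4 MHz = 3.4 MHz.
Distinct values: {0.4 MHz, 0.6 MHz, 3.4 MHz} → 3.

3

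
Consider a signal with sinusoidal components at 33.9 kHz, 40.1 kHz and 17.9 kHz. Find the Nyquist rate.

80.2 kHz

Highest-frequency component: 40.1 kHz.
Nyquist rate = 2 × 40.1 kHz = 80.2 kHz.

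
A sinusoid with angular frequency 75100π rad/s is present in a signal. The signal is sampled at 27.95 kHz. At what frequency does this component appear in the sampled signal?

ω = 75100π rad/s → f = ω/(2π) = 37550 Hz = 37.55 kHz.
37.55 kHz mod fs = 9.6 kHz.
9.6 kHz ≤ fs/2 = 13.975 kHz, appears at 9.6 kHz.

9.6 kHz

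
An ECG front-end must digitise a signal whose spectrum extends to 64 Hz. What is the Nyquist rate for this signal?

Nyquist rate = 2 × 64 Hz = 128 Hz.

128 Hz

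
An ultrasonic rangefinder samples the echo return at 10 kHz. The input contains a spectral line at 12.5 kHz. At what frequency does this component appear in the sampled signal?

2.5 kHz

12.5 kHz mod fs = 2.5 kHz.
2.5 kHz ≤ fs/2 = 5 kHz, appears at 2.5 kHz.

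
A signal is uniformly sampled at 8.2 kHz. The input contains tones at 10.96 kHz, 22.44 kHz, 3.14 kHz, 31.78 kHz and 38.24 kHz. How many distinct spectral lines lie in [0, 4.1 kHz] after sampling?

4

fs/2 = 4.1 kHz.
10.96 kHz mod fs = 2.76 kHz.
2.76 kHz ≤ fs/2 = 4.1 kHz, appears at 2.76 kHz.
22.44 kHz mod fs = 6.04 kHz.
6.04 kHz > fs/2 = 4.1 kHz, folds to fs − 6.04 kHz = 2.16 kHz.
3.14 kHz ≤ fs/2 = 4.1 kHz, passes unchanged.
31.78 kHz mod fs = 7.18 kHz.
7.18 kHz > fs/2 = 4.1 kHz, folds to fs − 7.18 kHz = 1.02 kHz.
38.24 kHz mod fs = 5.44 kHz.
5.44 kHz > fs/2 = 4.1 kHz, folds to fs − 5.44 kHz = 2.76 kHz.
Distinct values: {1.02 kHz, 2.16 kHz, 2.76 kHz, 3.14 kHz} → 4.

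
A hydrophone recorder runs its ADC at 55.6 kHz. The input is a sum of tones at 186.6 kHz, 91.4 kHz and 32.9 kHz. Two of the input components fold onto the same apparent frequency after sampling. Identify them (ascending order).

91.4 kHz, 186.6 kHz

fs/2 = 27.8 kHz.
186.6 kHz mod fs = 19.8 kHz.
19.8 kHz ≤ fs/2 = 27.8 kHz, appears at 19.8 kHz.
91.4 kHz mod fs = 35.8 kHz.
35.8 kHz > fs/2 = 27.8 kHz, folds to fs − 35.8 kHz = 19.8 kHz.
32.9 kHz > fs/2 = 27.8 kHz, folds to fs − 32.9 kHz = 22.7 kHz.
91.4 kHz and 186.6 kHz both map to 19.8 kHz.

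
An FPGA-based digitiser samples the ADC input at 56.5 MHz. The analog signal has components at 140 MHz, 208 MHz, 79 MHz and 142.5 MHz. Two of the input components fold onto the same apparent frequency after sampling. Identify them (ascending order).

fs/2 = 28.25 MHz.
140 MHz mod fs = 27 MHz.
27 MHz ≤ fs/2 = 28.25 MHz, appears at 27 MHz.
208 MHz mod fs = 38.5 MHz.
38.5 MHz > fs/2 = 28.25 MHz, folds to fs − 38.5 MHz = 18 MHz.
79 MHz mod fs = 22.5 MHz.
22.5 MHz ≤ fs/2 = 28.25 MHz, appears at 22.5 MHz.
142.5 MHz mod fs = 29.5 MHz.
29.5 MHz > fs/2 = 28.25 MHz, folds to fs − 29.5 MHz = 27 MHz.
140 MHz and 142.5 MHz both map to 27 MHz.

140 MHz, 142.5 MHz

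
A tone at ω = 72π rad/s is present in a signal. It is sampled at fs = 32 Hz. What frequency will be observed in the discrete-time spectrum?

4 Hz

ω = 72π rad/s → f = ω/(2π) = 36 Hz.
36 Hz mod fs = 4 Hz.
4 Hz ≤ fs/2 = 16 Hz, appears at 4 Hz.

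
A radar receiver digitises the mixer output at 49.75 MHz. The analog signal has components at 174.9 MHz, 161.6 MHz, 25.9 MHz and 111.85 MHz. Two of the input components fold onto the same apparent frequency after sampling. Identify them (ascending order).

fs/2 = 24.875 MHz.
174.9 MHz mod fs = 25.65 MHz.
25.65 MHz > fs/2 = 24.875 MHz, folds to fs − 25.65 MHz = 24.1 MHz.
161.6 MHz mod fs = 12.35 MHz.
12.35 MHz ≤ fs/2 = 24.875 MHz, appears at 12.35 MHz.
25.9 MHz > fs/2 = 24.875 MHz, folds to fs − 25.9 MHz = 23.85 MHz.
111.85 MHz mod fs = 12.35 MHz.
12.35 MHz ≤ fs/2 = 24.875 MHz, appears at 12.35 MHz.
111.85 MHz and 161.6 MHz both map to 12.35 MHz.

111.85 MHz, 161.6 MHz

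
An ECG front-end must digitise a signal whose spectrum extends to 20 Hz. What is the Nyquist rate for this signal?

40 Hz

Nyquist rate = 2 × 20 Hz = 40 Hz.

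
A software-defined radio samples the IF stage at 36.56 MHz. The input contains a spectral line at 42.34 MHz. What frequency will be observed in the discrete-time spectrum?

5.78 MHz

42.34 MHz mod fs = 5.78 MHz.
5.78 MHz ≤ fs/2 = 18.28 MHz, appears at 5.78 MHz.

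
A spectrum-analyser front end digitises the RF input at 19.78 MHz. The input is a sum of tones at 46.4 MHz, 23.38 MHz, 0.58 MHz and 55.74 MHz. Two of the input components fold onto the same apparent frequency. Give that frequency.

3.6 MHz

fs/2 = 9.89 MHz.
46.4 MHz mod fs = 6.84 MHz.
6.84 MHz ≤ fs/2 = 9.89 MHz, appears at 6.84 MHz.
23.38 MHz mod fs = 3.6 MHz.
3.6 MHz ≤ fs/2 = 9.89 MHz, appears at 3.6 MHz.
0.58 MHz ≤ fs/2 = 9.89 MHz, passes unchanged.
55.74 MHz mod fs = 16.18 MHz.
16.18 MHz > fs/2 = 9.89 MHz, folds to fs − 16.18 MHz = 3.6 MHz.
23.38 MHz and 55.74 MHz both map to 3.6 MHz.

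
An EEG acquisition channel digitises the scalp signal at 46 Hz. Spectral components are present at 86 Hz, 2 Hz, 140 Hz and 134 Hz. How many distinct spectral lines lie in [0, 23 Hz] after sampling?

fs/2 = 23 Hz.
86 Hz mod fs = 40 Hz.
40 Hz > fs/2 = 23 Hz, folds to fs − 40 Hz = 6 Hz.
2 Hz ≤ fs/2 = 23 Hz, passes unchanged.
140 Hz mod fs = 2 Hz.
2 Hz ≤ fs/2 = 23 Hz, appears at 2 Hz.
134 Hz mod fs = 42 Hz.
42 Hz > fs/2 = 23 Hz, folds to fs − 42 Hz = 4 Hz.
Distinct values: {2 Hz, 4 Hz, 6 Hz} → 3.

3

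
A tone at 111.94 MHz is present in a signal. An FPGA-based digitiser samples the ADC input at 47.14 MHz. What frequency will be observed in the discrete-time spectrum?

17.66 MHz

111.94 MHz mod fs = 17.66 MHz.
17.66 MHz ≤ fs/2 = 23.57 MHz, appears at 17.66 MHz.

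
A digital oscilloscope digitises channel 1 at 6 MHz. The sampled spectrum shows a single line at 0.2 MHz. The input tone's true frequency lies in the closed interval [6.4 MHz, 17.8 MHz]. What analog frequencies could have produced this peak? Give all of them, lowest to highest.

11.8 MHz, 12.2 MHz, 17.8 MHz

Frequencies that alias to 0.2 MHz are k·fs ± 0.2 MHz for integer k ≥ 0.
k=0: 0.2 MHz.
k=1: 5.8 MHz, 6.2 MHz.
k=2: 11.8 MHz, 12.2 MHz.
k=3: 17.8 MHz, 18.2 MHz.
k=4: 23.8 MHz, 24.2 MHz.
Within [6.4 MHz, 17.8 MHz]: 11.8 MHz, 12.2 MHz, 17.8 MHz.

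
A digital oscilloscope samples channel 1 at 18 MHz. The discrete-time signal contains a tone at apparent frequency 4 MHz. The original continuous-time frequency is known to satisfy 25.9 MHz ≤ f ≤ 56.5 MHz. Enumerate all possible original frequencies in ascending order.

32 MHz, 40 MHz, 50 MHz

Frequencies that alias to 4 MHz are k·fs ± 4 MHz for integer k ≥ 0.
k=0: 4 MHz.
k=1: 14 MHz, 22 MHz.
k=2: 32 MHz, 40 MHz.
k=3: 50 MHz, 58 MHz.
k=4: 68 MHz, 76 MHz.
Within [25.9 MHz, 56.5 MHz]: 32 MHz, 40 MHz, 50 MHz.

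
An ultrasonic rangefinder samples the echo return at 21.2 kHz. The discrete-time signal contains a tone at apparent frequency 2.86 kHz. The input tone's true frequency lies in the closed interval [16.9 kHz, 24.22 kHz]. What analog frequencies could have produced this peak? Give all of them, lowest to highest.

18.34 kHz, 24.06 kHz

Frequencies that alias to 2.86 kHz are k·fs ± 2.86 kHz for integer k ≥ 0.
k=0: 2.86 kHz.
k=1: 18.34 kHz, 24.06 kHz.
k=2: 39.54 kHz, 45.26 kHz.
Within [16.9 kHz, 24.22 kHz]: 18.34 kHz, 24.06 kHz.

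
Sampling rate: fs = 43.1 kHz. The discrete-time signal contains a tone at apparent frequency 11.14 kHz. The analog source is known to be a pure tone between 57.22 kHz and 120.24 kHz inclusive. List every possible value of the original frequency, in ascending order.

75.06 kHz, 97.34 kHz, 118.16 kHz

Frequencies that alias to 11.14 kHz are k·fs ± 11.14 kHz for integer k ≥ 0.
k=0: 11.14 kHz.
k=1: 31.96 kHz, 54.24 kHz.
k=2: 75.06 kHz, 97.34 kHz.
k=3: 118.16 kHz, 140.44 kHz.
k=4: 161.26 kHz, 183.54 kHz.
Within [57.22 kHz, 120.24 kHz]: 75.06 kHz, 97.34 kHz, 118.16 kHz.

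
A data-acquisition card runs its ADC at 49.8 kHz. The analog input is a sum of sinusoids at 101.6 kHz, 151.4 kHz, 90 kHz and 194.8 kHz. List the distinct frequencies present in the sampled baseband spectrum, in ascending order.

2 kHz, 4.4 kHz, 9.6 kHz

fs/2 = 24.9 kHz.
101.6 kHz mod fs = 2 kHz.
2 kHz ≤ fs/2 = 24.9 kHz, appears at 2 kHz.
151.4 kHz mod fs = 2 kHz.
2 kHz ≤ fs/2 = 24.9 kHz, appears at 2 kHz.
90 kHz mod fs = 40.2 kHz.
40.2 kHz > fs/2 = 24.9 kHz, folds to fs − 40.2 kHz = 9.6 kHz.
194.8 kHz mod fs = 45.4 kHz.
45.4 kHz > fs/2 = 24.9 kHz, folds to fs − 45.4 kHz = 4.4 kHz.
Distinct values: {2 kHz, 4.4 kHz, 9.6 kHz}.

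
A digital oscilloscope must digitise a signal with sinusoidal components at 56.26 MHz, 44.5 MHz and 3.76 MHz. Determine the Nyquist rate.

112.52 MHz

Highest-frequency component: 56.26 MHz.
Nyquist rate = 2 × 56.26 MHz = 112.52 MHz.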